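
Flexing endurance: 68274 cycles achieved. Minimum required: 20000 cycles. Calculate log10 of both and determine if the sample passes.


Achieved: log10 = 4.83
Required: log10 = 4.30
Passes: Yes

log10(68274) = 4.83
log10(20000) = 4.30
Passes: Yes


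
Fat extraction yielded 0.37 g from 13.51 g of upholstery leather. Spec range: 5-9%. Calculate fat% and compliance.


Fat% = 0.37 / 13.51 x 100 = 2.7%
Spec range: 5-9%
Compliant: No


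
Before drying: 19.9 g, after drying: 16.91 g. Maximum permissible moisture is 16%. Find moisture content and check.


MC = (19.9 - 16.91) / 19.9 x 100 = 15.0%
Maximum: 16%
Acceptable: Yes


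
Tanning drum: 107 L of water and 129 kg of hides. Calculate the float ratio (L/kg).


0.8


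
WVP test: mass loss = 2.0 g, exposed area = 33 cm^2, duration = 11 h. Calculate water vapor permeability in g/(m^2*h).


WVP = mass_loss / (area x time) x 10000
WVP = 2.0 / (33 x 11) x 10000
WVP = 2.0 / 363 x 10000 = 55.10 g/(m^2*h)


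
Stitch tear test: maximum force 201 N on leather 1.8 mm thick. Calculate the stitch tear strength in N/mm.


111.7 N/mm

Stitch tear strength = force / thickness
STS = 201 / 1.8 = 111.7 N/mm


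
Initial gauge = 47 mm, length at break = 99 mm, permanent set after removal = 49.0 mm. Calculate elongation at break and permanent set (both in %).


Elongation at break = 110.6%
Permanent set = 4.3%

Elongation at break = (99 - 47) / 47 x 100 = 110.6%
Permanent set = (49.0 - 47) / 47 x 100 = 4.3%


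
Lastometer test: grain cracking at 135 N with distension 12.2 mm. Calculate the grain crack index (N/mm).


11.1 N/mm

Grain crack index = force / distension
Index = 135 / 12.2 = 11.1 N/mm


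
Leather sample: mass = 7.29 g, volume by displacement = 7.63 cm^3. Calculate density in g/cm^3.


Density = mass / volume
Density = 7.29 / 7.63 = 0.955 g/cm^3


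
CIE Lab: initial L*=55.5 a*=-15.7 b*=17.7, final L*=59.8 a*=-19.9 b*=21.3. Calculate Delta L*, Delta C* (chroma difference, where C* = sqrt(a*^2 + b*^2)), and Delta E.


Delta L* = 59.8 - 55.5 = 4.3
C1* = sqrt((-15.7)^2 + (17.7)^2) = 23.660
C2* = sqrt((-19.9)^2 + (21.3)^2) = 29.150
Delta C* = 29.150 - 23.660 = 5.49
Delta E = sqrt((4.3)^2 + (-4.2)^2 + (3.6)^2) = 7.01


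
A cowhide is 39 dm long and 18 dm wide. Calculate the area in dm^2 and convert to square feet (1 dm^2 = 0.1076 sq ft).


702 dm^2
75.54 sq ft

Area = 39 x 18 = 702 dm^2
Conversion: 702 x 0.1076 = 75.54 sq ft


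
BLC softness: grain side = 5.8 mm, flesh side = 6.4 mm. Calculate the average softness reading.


6.10 mm

Average = (5.8 + 6.4) / 2
Average = 6.10 mm


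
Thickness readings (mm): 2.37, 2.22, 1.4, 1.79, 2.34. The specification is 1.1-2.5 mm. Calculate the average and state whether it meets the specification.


Sum = 10.12
Average = 10.12 / 5 = 2.02 mm
Specification range: 1.1 to 2.5 mm
Within spec: Yes


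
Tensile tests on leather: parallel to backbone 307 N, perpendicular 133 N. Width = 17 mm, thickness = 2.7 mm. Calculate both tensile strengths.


Area = 17 x 2.7 = 45.9 mm^2
TS (parallel) = 307 / 45.9 = 6.69 N/mm^2
TS (perpendicular) = 133 / 45.9 = 2.90 N/mm^2


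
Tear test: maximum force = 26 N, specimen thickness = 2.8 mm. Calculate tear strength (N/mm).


Tear strength = force / thickness
Tear = 26 / 2.8 = 9.3 N/mm


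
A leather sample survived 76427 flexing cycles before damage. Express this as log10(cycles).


log10(76427) = 4.88


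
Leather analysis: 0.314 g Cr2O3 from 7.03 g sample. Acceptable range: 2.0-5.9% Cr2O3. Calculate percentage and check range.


Cr2O3 = 4.47%
Within range: Yes


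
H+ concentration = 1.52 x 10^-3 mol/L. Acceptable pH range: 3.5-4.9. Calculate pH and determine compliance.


pH = 2.82
Compliant: No

pH = -log10(1.52 x 10^-3) = 2.82
Range: 3.5 to 4.9
Compliant: No


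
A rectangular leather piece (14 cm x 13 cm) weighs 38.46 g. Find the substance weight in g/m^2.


Area = 14 x 13 = 182 cm^2
SW = 38.46 / 182 x 10000 = 2113.2 g/m^2


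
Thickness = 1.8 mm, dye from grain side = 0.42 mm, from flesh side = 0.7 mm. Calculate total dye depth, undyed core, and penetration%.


Total dyed = 1.12 mm
Undyed core = 0.68 mm
Penetration = 62.2%

Total dyed = 0.42 + 0.7 = 1.12 mm
Undyed core = 1.8 - 1.12 = 0.68 mm
Penetration = 1.12 / 1.8 x 100 = 62.2%


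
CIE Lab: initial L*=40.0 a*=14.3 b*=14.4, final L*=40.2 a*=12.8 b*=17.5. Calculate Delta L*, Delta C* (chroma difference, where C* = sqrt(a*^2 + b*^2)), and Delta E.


Delta L* = 0.2
Delta C* = 1.39
Delta E = 3.45

Delta L* = 40.2 - 40.0 = 0.2
C1* = sqrt((14.3)^2 + (14.4)^2) = 20.294
C2* = sqrt((12.8)^2 + (17.5)^2) = 21.682
Delta C* = 21.682 - 20.294 = 1.39
Delta E = sqrt((0.2)^2 + (-1.5)^2 + (3.1)^2) = 3.45


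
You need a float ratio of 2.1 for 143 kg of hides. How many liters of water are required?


Water = hide weight x target ratio
Water = 143 x 2.1 = 300.3 L


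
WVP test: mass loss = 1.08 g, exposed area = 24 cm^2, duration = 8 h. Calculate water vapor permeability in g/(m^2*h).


WVP = mass_loss / (area x time) x 10000
WVP = 1.08 / (24 x 8) x 10000
WVP = 1.08 / 192 x 10000 = 56.25 g/(m^2*h)


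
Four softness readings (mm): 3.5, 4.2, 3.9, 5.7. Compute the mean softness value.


4.33 mm


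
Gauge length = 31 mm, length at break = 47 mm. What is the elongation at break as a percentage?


51.6%

Extension = 47 - 31 = 16 mm
Elongation = 16 / 31 x 100 = 51.6%


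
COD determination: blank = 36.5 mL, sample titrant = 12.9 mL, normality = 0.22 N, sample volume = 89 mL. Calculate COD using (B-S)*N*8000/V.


466.7 mg/L


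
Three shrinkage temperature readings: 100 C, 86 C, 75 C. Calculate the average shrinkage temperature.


87.0 C

Average = (100 + 86 + 75) / 3
Average = 261 / 3 = 87.0 C


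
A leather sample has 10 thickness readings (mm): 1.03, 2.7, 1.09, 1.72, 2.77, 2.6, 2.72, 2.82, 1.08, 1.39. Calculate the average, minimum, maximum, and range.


Average = 1.99 mm
Min = 1.03 mm
Max = 2.82 mm
Range = 1.79 mm


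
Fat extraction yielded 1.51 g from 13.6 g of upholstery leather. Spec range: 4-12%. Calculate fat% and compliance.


Fat% = 1.51 / 13.6 x 100 = 11.1%
Spec range: 4-12%
Compliant: Yes


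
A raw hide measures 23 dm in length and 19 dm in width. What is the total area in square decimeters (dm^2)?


437 dm^2

Area = length x width
Area = 23 x 19 = 437 dm^2


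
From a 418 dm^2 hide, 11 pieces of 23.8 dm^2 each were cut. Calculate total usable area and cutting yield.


Usable area = 261.8 dm^2
Yield = 62.6%


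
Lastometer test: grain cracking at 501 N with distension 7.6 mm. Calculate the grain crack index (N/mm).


Grain crack index = force / distension
Index = 501 / 7.6 = 65.9 N/mm


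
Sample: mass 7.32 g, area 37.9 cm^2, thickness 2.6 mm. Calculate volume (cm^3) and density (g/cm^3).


Thickness in cm = 2.6 / 10 = 0.26 cm
Volume = 37.9 x 0.26 = 9.854 cm^3
Density = 7.32 / 9.854 = 0.743 g/cm^3


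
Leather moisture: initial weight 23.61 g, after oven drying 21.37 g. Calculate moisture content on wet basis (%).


Moisture = 23.61 - 21.37 = 2.24 g
MC = 2.24 / 23.61 x 100 = 9.5%


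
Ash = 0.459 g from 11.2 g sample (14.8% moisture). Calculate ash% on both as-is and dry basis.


As-is ash = 4.10%
Dry-basis ash = 4.81%

As-is ash% = 0.459 / 11.2 x 100 = 4.10%
Dry mass = 11.2 x (100 - 14.8) / 100 = 9.5424 g
Dry-basis ash% = 0.459 / 9.5424 x 100 = 4.81%


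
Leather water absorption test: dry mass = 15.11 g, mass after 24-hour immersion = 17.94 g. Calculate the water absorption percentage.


Water absorbed = 17.94 - 15.11 = 2.83 g
WA% = 2.83 / 15.11 x 100 = 18.7%


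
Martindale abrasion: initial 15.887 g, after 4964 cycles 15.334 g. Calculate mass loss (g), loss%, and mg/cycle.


Loss = 15.887 - 15.334 = 0.553 g
Loss% = 0.553 / 15.887 x 100 = 3.48%
Rate = 0.553 / 4964 x 1000 = 0.111 mg/cycle


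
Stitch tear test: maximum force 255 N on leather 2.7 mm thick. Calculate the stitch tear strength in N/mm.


94.4 N/mm

Stitch tear strength = force / thickness
STS = 255 / 2.7 = 94.4 N/mm


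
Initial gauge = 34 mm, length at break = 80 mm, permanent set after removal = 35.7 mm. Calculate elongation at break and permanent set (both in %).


Elongation at break = 135.3%
Permanent set = 5.0%

Elongation at break = (80 - 34) / 34 x 100 = 135.3%
Permanent set = (35.7 - 34) / 34 x 100 = 5.0%


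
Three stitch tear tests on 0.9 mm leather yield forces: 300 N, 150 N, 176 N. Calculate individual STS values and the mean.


STS1 = 300 / 0.9 = 333.3 N/mm
STS2 = 150 / 0.9 = 166.7 N/mm
STS3 = 176 / 0.9 = 195.6 N/mm
Mean = (333.3 + 166.7 + 195.6) / 3 = 231.9 N/mm


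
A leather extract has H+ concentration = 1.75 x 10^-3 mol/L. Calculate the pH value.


pH = 2.76

pH = -log10[H+]
pH = -log10(1.75 x 10^-3) = 2.76


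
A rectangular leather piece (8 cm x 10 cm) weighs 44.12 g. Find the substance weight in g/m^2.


Area = 8 x 10 = 80 cm^2
SW = 44.12 / 80 x 10000 = 5515.0 g/m^2


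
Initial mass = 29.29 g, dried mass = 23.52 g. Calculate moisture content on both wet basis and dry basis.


Moisture lost = 29.29 - 23.52 = 5.77 g
Wet basis MC = 5.77 / 29.29 x 100 = 19.7%
Dry basis MC = 5.77 / 23.52 x 100 = 24.5%


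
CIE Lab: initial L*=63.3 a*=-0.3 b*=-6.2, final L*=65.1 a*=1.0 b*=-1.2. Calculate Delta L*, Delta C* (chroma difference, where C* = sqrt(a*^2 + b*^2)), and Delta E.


Delta L* = 1.8
Delta C* = -4.65
Delta E = 5.47

Delta L* = 65.1 - 63.3 = 1.8
C1* = sqrt((-0.3)^2 + (-6.2)^2) = 6.207
C2* = sqrt((1.0)^2 + (-1.2)^2) = 1.562
Delta C* = 1.562 - 6.207 = -4.65
Delta E = sqrt((1.8)^2 + (1.3)^2 + (5.0)^2) = 5.47


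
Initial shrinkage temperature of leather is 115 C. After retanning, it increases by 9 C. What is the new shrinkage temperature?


124 C

New Ts = 115 + 9 = 124 C


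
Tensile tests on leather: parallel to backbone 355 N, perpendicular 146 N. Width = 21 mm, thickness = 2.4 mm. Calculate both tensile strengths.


Parallel = 7.04 N/mm^2
Perpendicular = 2.90 N/mm^2

Area = 21 x 2.4 = 50.4 mm^2
TS (parallel) = 355 / 50.4 = 7.04 N/mm^2
TS (perpendicular) = 146 / 50.4 = 2.90 N/mm^2


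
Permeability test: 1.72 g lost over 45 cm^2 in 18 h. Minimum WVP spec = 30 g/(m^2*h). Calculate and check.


WVP = 21.23 g/(m^2*h)
Meets specification: No


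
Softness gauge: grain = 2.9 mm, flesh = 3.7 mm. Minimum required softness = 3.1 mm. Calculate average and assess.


Average softness = 3.30 mm
Meets requirement: Yes

Average = (2.9 + 3.7) / 2 = 3.30 mm
Minimum = 3.1 mm
Meets requirement: Yes


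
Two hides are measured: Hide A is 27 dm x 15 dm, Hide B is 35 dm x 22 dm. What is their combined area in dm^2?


Hide A area = 27 x 15 = 405 dm^2
Hide B area = 35 x 22 = 770 dm^2
Total = 405 + 770 = 1175 dm^2


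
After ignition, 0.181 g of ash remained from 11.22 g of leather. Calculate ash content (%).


1.61%

Ash% = 0.181 / 11.22 x 100
Ash% = 1.61%


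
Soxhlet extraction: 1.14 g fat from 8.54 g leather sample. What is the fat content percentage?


Fat content = 1.14 / 8.54 x 100
Fat = 13.3%


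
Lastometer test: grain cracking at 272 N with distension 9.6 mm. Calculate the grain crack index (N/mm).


Grain crack index = force / distension
Index = 272 / 9.6 = 28.3 N/mm


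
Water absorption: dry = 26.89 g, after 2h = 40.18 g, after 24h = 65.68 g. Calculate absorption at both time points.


2h absorption = 49.4%
24h absorption = 144.3%


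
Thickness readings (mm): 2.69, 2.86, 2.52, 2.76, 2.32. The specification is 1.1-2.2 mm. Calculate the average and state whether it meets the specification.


Average = 2.63 mm
Within specification: No

Sum = 13.15
Average = 13.15 / 5 = 2.63 mm
Specification range: 1.1 to 2.2 mm
Within spec: No


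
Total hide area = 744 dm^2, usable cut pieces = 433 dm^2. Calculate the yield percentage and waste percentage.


Yield = 433 / 744 x 100 = 58.2%
Waste = 744 - 433 = 311 dm^2
Waste% = 100 - 58.2 = 41.8%


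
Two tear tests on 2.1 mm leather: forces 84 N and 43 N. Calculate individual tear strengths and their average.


Tear 1 = 40.0 N/mm
Tear 2 = 20.5 N/mm
Average = 30.3 N/mm

Tear 1 = 84 / 2.1 = 40.0 N/mm
Tear 2 = 43 / 2.1 = 20.5 N/mm
Average = (40.0 + 20.5) / 2 = 30.3 N/mm


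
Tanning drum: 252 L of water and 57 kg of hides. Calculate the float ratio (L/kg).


4.4

Float ratio = water / hide weight
Ratio = 252 / 57 = 4.4


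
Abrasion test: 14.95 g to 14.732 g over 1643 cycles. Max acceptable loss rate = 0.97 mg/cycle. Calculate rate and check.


Rate = 0.133 mg/cycle
Passes: Yes


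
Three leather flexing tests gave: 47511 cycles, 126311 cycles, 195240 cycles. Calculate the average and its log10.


Average = (47511 + 126311 + 195240) / 3 = 123021 cycles
log10(123021) = 5.09


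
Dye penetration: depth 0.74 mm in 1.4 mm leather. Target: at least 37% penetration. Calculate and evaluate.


Penetration = 0.74 / 1.4 x 100 = 52.9%
Target: 37%
Meets target: Yes


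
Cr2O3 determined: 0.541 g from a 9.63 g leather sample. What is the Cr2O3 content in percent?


Cr2O3% = 0.541 / 9.63 x 100
Cr2O3% = 5.62%


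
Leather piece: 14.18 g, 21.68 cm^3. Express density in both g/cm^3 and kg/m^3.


0.654 g/cm^3
654 kg/m^3


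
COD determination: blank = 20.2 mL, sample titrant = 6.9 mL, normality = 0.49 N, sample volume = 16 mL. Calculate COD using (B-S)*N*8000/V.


3258.5 mg/L


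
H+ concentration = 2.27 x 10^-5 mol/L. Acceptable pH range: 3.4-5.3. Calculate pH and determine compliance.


pH = -log10(2.27 x 10^-5) = 4.64
Range: 3.4 to 5.3
Compliant: Yes


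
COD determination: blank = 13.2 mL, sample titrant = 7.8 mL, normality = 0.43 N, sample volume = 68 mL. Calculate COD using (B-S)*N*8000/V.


COD = (13.2 - 7.8) x 0.43 x 8000 / 68
COD = 5.4 x 0.43 x 8000 / 68
COD = 273.2 mg/L


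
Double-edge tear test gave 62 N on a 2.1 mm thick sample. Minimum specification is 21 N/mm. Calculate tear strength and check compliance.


Tear strength = 62 / 2.1 = 29.5 N/mm
Required minimum = 21 N/mm
Compliant: Yes


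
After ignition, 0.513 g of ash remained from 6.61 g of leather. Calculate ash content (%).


Ash% = 0.513 / 6.61 x 100
Ash% = 7.76%


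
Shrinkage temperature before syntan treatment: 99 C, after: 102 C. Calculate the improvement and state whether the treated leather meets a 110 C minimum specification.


Improvement = 102 - 99 = 3 C
Spec check: 102 C >= 110 C? No


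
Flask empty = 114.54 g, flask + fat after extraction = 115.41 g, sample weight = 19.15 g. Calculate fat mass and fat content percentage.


Fat mass = 115.41 - 114.54 = 0.87 g
Fat% = 0.87 / 19.15 x 100 = 4.5%


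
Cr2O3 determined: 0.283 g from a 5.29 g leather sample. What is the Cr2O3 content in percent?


5.35%


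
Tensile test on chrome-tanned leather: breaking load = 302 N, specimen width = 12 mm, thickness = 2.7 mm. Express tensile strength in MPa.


9.32 MPa

Cross-section = 12 x 2.7 = 32.4 mm^2
TS = 302 / 32.4 = 9.32 MPa
(1 N/mm^2 = 1 MPa)


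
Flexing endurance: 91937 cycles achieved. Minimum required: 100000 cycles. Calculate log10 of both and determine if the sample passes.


log10(91937) = 4.96
log10(100000) = 5.00
Passes: No


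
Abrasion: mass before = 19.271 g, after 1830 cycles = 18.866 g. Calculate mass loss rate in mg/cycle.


0.221 mg/cycle

Mass loss = 19.271 - 18.866 = 0.405 g
Rate = 0.405 / 1830 x 1000 = 0.221 mg/cycle


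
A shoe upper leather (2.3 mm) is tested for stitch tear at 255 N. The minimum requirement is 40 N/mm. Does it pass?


STS = 110.9 N/mm
Passes: Yes


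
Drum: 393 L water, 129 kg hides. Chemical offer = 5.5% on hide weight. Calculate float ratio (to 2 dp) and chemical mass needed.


Float ratio = 393 / 129 = 3.05
Chemical = 129 x 5.5 / 100 = 7.095 kg


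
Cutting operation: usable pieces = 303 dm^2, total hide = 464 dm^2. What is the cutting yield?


Yield = usable / total x 100
Yield = 303 / 464 x 100 = 65.3%


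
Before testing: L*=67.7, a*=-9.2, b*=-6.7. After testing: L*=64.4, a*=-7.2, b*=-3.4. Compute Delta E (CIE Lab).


Delta E = 5.08

dL = 64.4 - 67.7 = -3.3
da = -7.2 - (-9.2) = 2.0
db = -3.4 - (-6.7) = 3.3
dE = sqrt((-3.3)^2 + (2.0)^2 + (3.3)^2) = 5.08


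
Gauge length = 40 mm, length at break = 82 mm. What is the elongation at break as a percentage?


Extension = 82 - 40 = 42 mm
Elongation = 42 / 40 x 100 = 105.0%


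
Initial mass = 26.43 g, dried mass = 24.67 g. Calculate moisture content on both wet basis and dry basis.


Moisture lost = 26.43 - 24.67 = 1.76 g
Wet basis MC = 1.76 / 26.43 x 100 = 6.7%
Dry basis MC = 1.76 / 24.67 x 100 = 7.1%


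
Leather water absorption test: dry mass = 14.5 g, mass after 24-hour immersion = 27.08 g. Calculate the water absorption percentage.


Water absorbed = 27.08 - 14.5 = 12.58 g
WA% = 12.58 / 14.5 x 100 = 86.8%


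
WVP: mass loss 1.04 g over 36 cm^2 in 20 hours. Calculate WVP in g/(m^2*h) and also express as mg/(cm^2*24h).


WVP = 1.04 / (36 x 20) x 10000 = 14.44 g/(m^2*h)
Mass loss in mg = 1.04 x 1000 = 1040 mg
Per cm^2 per 24h in mg: 1040 x 24 / (36 x 20) = 24960 / 720 = 34.67 mg/(cm^2*24h)


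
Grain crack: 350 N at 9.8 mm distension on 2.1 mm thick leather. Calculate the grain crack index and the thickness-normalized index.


Crack index = 35.7 N/mm
Normalized index = 17.0 N/mm per mm

Crack index = 350 / 9.8 = 35.7 N/mm
Normalized = 35.7 / 2.1 = 17.0 N/mm per mm


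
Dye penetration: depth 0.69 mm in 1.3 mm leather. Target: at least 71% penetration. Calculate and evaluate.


Penetration = 53.1%
Meets target: No

Penetration = 0.69 / 1.3 x 100 = 53.1%
Target: 71%
Meets target: No


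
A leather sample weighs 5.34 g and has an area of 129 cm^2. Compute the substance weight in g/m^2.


Substance weight = mass / area x 10000
SW = 5.34 / 129 x 10000
SW = 414.0 g/m^2


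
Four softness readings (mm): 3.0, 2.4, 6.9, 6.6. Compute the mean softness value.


4.73 mm

Sum = 3.0 + 2.4 + 6.9 + 6.6
Mean = 18.9 / 4 = 4.73 mm


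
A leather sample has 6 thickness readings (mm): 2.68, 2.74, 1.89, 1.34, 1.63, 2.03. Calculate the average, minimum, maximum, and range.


Sum = 12.31
Average = 12.31 / 6 = 2.05 mm
Minimum = 1.34 mm
Maximum = 2.74 mm
Range = 2.74 - 1.34 = 1.40 mm


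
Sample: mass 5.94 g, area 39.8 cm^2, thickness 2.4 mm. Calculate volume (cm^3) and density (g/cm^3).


Volume = 9.552 cm^3
Density = 0.622 g/cm^3

Thickness in cm = 2.4 / 10 = 0.24 cm
Volume = 39.8 x 0.24 = 9.552 cm^3
Density = 5.94 / 9.552 = 0.622 g/cm^3


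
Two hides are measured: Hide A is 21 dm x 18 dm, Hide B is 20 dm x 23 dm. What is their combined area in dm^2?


Hide A area = 21 x 18 = 378 dm^2
Hide B area = 20 x 23 = 460 dm^2
Total = 378 + 460 = 838 dm^2


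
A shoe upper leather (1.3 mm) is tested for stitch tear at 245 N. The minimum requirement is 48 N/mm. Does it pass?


STS = 245 / 1.3 = 188.5 N/mm
Minimum required: 48 N/mm
Passes: Yes


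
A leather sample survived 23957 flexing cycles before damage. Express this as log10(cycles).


4.38

log10(23957) = 4.38


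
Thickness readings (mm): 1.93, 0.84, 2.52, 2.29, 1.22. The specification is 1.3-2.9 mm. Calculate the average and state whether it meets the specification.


Average = 1.76 mm
Within specification: Yes

Sum = 8.80
Average = 8.80 / 5 = 1.76 mm
Specification range: 1.3 to 2.9 mm
Within spec: Yes


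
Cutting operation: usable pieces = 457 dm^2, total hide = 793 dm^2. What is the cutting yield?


57.6%


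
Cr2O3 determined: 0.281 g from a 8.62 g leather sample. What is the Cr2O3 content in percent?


Cr2O3% = 0.281 / 8.62 x 100
Cr2O3% = 3.26%


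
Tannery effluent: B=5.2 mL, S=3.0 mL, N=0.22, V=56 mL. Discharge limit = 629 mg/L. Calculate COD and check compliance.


COD = (5.2 - 3.0) x 0.22 x 8000 / 56 = 69.1 mg/L
Limit: 629 mg/L
Compliant: Yes


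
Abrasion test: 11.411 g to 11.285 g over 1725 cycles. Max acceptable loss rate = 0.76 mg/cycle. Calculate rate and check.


Loss = 11.411 - 11.285 = 0.126 g
Rate = 0.126 g / 1725 cycles x 1000 = 0.073 mg/cycle
Max = 0.76 mg/cycle
Passes: Yes


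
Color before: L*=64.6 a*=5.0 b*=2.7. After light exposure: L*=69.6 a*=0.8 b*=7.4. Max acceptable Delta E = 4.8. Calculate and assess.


Delta E = 8.05
Passes: No

dL = 5.0, da = -4.2, db = 4.7
dE = sqrt((5.0)^2 + (-4.2)^2 + (4.7)^2) = 8.05
Max = 4.8
Passes: No


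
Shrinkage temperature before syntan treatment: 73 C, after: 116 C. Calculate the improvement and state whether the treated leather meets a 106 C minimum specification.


Improvement = 116 - 73 = 43 C
Spec check: 116 C >= 106 C? Yes


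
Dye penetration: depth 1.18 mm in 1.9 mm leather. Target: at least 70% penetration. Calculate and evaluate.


Penetration = 62.1%
Meets target: No


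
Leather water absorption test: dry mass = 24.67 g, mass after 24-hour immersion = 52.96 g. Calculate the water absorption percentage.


114.7%

Water absorbed = 52.96 - 24.67 = 28.29 g
WA% = 28.29 / 24.67 x 100 = 114.7%


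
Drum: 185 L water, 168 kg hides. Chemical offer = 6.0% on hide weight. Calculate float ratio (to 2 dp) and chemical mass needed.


Float ratio = 1.10
Chemical needed = 10.08 kg


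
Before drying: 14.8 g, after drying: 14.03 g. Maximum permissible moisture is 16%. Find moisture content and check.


MC = (14.8 - 14.03) / 14.8 x 100 = 5.2%
Maximum: 16%
Acceptable: Yes


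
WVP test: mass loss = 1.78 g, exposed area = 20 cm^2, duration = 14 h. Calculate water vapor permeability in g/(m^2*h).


WVP = mass_loss / (area x time) x 10000
WVP = 1.78 / (20 x 14) x 10000
WVP = 1.78 / 280 x 10000 = 63.57 g/(m^2*h)


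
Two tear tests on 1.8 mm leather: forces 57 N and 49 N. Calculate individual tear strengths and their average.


Tear 1 = 57 / 1.8 = 31.7 N/mm
Tear 2 = 49 / 1.8 = 27.2 N/mm
Average = (31.7 + 27.2) / 2 = 29.5 N/mm


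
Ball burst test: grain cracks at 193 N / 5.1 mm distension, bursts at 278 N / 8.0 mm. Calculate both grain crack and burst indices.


Crack index = 193 / 5.1 = 37.8 N/mm
Burst index = 278 / 8.0 = 34.8 N/mm


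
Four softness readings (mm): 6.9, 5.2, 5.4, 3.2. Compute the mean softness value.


Sum = 6.9 + 5.2 + 5.4 + 3.2
Mean = 20.7 / 4 = 5.18 mm


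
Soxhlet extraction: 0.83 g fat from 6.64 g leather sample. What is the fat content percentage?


Fat content = 0.83 / 6.64 x 100
Fat = 12.5%


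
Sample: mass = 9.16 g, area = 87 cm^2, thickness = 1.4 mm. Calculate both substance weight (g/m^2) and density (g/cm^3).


SW = 9.16 / 87 x 10000 = 1052.9 g/m^2
Volume = 87 x 1.4 / 10 = 12.18 cm^3
Density = 9.16 / 12.18 = 0.752 g/cm^3


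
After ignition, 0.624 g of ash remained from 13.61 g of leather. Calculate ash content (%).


Ash% = 0.624 / 13.61 x 100
Ash% = 4.58%


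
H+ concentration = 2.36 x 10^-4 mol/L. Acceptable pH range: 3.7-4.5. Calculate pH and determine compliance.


pH = 3.63
Compliant: No

pH = -log10(2.36 x 10^-4) = 3.63
Range: 3.7 to 4.5
Compliant: No


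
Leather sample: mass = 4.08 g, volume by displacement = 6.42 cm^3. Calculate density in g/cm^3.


Density = mass / volume
Density = 4.08 / 6.42 = 0.636 g/cm^3


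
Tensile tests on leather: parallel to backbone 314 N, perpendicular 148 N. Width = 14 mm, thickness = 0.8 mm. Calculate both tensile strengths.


Area = 14 x 0.8 = 11.2 mm^2
TS (parallel) = 314 / 11.2 = 28.04 N/mm^2
TS (perpendicular) = 148 / 11.2 = 13.21 N/mm^2


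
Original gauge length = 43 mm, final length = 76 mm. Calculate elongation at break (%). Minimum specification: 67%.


Elongation = 76.7%
Meets spec: Yes


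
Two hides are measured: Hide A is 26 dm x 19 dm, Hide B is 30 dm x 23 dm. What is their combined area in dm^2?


1184 dm^2


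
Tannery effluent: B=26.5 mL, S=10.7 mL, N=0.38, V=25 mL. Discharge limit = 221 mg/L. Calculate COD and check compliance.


COD = 1921.3 mg/L
Compliant: No


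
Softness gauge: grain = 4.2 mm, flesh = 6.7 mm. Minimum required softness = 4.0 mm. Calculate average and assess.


Average softness = 5.45 mm
Meets requirement: Yes


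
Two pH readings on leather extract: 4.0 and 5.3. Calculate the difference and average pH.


Difference = |4.0 - 5.3| = 1.3
Average = (4.0 + 5.3) / 2 = 4.65


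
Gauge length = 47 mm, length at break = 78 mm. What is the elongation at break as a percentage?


Extension = 78 - 47 = 31 mm
Elongation = 31 / 47 x 100 = 66.0%


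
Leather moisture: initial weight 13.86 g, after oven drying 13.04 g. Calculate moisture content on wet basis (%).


Moisture = 13.86 - 13.04 = 0.82 g
MC = 0.82 / 13.86 x 100 = 5.9%


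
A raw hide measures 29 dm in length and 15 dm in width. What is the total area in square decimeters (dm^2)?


435 dm^2


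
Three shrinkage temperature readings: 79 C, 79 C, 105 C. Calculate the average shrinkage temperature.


Average = (79 + 79 + 105) / 3
Average = 263 / 3 = 87.7 C


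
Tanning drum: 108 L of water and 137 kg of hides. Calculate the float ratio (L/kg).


Float ratio = water / hide weight
Ratio = 108 / 137 = 0.8


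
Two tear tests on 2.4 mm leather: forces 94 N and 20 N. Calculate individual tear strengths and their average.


Tear 1 = 39.2 N/mm
Tear 2 = 8.3 N/mm
Average = 23.8 N/mm


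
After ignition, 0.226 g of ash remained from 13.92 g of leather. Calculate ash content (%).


Ash% = 0.226 / 13.92 x 100
Ash% = 1.62%


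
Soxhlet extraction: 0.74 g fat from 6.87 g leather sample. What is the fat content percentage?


10.8%

Fat content = 0.74 / 6.87 x 100
Fat = 10.8%


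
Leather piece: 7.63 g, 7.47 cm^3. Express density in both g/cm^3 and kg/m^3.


Density = 7.63 / 7.47 = 1.021 g/cm^3
Convert: 1.021 x 1000 = 1021 kg/m^3


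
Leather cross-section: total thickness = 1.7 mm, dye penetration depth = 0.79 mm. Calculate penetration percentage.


46.5%

Penetration% = 0.79 / 1.7 x 100
Penetration = 46.5%


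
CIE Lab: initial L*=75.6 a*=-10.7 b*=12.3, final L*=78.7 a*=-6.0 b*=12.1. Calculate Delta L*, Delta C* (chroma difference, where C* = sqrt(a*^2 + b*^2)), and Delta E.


Delta L* = 78.7 - 75.6 = 3.1
C1* = sqrt((-10.7)^2 + (12.3)^2) = 16.303
C2* = sqrt((-6.0)^2 + (12.1)^2) = 13.506
Delta C* = 13.506 - 16.303 = -2.80
Delta E = sqrt((3.1)^2 + (4.7)^2 + (-0.2)^2) = 5.63


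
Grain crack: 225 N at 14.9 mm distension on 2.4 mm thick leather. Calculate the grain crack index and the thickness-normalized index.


Crack index = 225 / 14.9 = 15.1 N/mm
Normalized = 15.1 / 2.4 = 6.3 N/mm per mm


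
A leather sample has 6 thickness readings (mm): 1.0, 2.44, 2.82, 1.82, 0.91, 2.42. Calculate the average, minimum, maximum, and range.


Average = 1.90 mm
Min = 0.91 mm
Max = 2.82 mm
Range = 1.91 mm

Sum = 11.41
Average = 11.41 / 6 = 1.90 mm
Minimum = 0.91 mm
Maximum = 2.82 mm
Range = 2.82 - 0.91 = 1.91 mm


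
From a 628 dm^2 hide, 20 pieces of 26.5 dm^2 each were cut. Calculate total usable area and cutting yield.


Total usable = 20 x 26.5 = 530.0 dm^2
Yield = 530.0 / 628 x 100 = 84.4%


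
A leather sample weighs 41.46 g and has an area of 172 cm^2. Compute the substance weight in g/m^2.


2410.5 g/m^2

Substance weight = mass / area x 10000
SW = 41.46 / 172 x 10000
SW = 2410.5 g/m^2


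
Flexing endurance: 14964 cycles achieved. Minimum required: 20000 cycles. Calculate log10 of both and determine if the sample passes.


log10(14964) = 4.18
log10(20000) = 4.30
Passes: No


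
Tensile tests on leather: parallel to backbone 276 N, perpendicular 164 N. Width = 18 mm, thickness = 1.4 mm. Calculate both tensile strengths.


Parallel = 10.95 N/mm^2
Perpendicular = 6.51 N/mm^2

Area = 18 x 1.4 = 25.2 mm^2
TS (parallel) = 276 / 25.2 = 10.95 N/mm^2
TS (perpendicular) = 164 / 25.2 = 6.51 N/mm^2


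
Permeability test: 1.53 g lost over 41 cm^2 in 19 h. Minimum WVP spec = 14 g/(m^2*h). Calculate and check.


WVP = 19.64 g/(m^2*h)
Meets specification: Yes

WVP = 1.53 / (41 x 19) x 10000 = 19.64 g/(m^2*h)
Minimum: 14 g/(m^2*h)
Meets spec: Yes


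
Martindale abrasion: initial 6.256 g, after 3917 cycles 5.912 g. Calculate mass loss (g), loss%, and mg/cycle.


Loss = 6.256 - 5.912 = 0.344 g
Loss% = 0.344 / 6.256 x 100 = 5.50%
Rate = 0.344 / 3917 x 1000 = 0.088 mg/cycle


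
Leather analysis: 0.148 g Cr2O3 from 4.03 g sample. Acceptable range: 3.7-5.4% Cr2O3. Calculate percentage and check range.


Cr2O3 = 3.67%
Within range: No

Cr2O3% = 0.148 / 4.03 x 100 = 3.67%
Acceptable range: 3.7 to 5.4%
Within range: No


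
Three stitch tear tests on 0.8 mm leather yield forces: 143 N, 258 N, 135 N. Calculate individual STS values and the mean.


STS1 = 178.8 N/mm
STS2 = 322.5 N/mm
STS3 = 168.8 N/mm
Mean = 223.4 N/mm

STS1 = 143 / 0.8 = 178.8 N/mm
STS2 = 258 / 0.8 = 322.5 N/mm
STS3 = 135 / 0.8 = 168.8 N/mm
Mean = (178.8 + 322.5 + 168.8) / 3 = 223.4 N/mm


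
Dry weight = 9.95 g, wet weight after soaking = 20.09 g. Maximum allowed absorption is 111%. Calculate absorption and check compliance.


Absorption = 101.9%
Compliant: Yes

WA = (20.09 - 9.95) / 9.95 x 100 = 101.9%
Maximum allowed: 111%
Compliant: Yes


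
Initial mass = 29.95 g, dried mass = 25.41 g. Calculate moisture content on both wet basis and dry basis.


Wet basis = 15.2%
Dry basis = 17.9%

Moisture lost = 29.95 - 25.41 = 4.54 g
Wet basis MC = 4.54 / 29.95 x 100 = 15.2%
Dry basis MC = 4.54 / 25.41 x 100 = 17.9%


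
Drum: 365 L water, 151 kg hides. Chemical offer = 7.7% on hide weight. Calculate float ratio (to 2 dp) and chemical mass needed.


Float ratio = 365 / 151 = 2.42
Chemical = 151 x 7.7 / 100 = 11.627 kg


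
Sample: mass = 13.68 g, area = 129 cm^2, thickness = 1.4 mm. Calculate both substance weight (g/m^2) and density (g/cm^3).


SW = 13.68 / 129 x 10000 = 1060.5 g/m^2
Volume = 129 x 1.4 / 10 = 18.06 cm^3
Density = 13.68 / 18.06 = 0.757 g/cm^3


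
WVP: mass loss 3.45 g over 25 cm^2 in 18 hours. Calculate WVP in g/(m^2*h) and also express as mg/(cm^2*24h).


WVP = 76.67 g/(m^2*h)
Daily rate = 184.00 mg/(cm^2*24h)


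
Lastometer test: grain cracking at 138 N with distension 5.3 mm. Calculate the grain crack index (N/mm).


26.0 N/mm

Grain crack index = force / distension
Index = 138 / 5.3 = 26.0 N/mm


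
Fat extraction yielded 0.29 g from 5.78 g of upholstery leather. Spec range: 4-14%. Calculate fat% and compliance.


Fat content = 5.0%
Compliant: Yes


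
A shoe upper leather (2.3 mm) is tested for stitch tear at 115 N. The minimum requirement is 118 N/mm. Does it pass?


STS = 50.0 N/mm
Passes: No

STS = 115 / 2.3 = 50.0 N/mm
Minimum required: 118 N/mm
Passes: No


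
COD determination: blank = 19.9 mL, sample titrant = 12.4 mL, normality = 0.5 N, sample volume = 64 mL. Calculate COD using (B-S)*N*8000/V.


COD = (19.9 - 12.4) x 0.5 x 8000 / 64
COD = 7.5 x 0.5 x 8000 / 64
COD = 468.8 mg/L


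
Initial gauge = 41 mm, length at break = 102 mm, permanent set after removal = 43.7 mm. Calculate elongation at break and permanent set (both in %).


Elongation at break = (102 - 41) / 41 x 100 = 148.8%
Permanent set = (43.7 - 41) / 41 x 100 = 6.6%


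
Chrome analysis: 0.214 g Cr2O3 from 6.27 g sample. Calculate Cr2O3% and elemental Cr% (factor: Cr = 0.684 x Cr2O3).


Cr2O3% = 0.214 / 6.27 x 100 = 3.41%
Cr% = 3.41 x 0.684 = 2.33%


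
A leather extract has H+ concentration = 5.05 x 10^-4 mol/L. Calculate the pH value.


pH = -log10[H+]
pH = -log10(5.05 x 10^-4) = 3.30


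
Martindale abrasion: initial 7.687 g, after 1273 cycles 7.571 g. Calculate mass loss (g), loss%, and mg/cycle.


Loss = 7.687 - 7.571 = 0.116 g
Loss% = 0.116 / 7.687 x 100 = 1.51%
Rate = 0.116 / 1273 x 1000 = 0.091 mg/cycle


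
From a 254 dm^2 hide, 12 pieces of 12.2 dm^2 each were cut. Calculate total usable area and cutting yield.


Total usable = 12 x 12.2 = 146.4 dm^2
Yield = 146.4 / 254 x 100 = 57.6%


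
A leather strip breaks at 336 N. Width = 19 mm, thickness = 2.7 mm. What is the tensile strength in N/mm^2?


Cross-sectional area = 19 x 2.7 = 51.3 mm^2
Tensile strength = 336 / 51.3 = 6.55 N/mm^2


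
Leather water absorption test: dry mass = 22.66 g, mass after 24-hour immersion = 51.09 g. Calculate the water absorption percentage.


Water absorbed = 51.09 - 22.66 = 28.43 g
WA% = 28.43 / 22.66 x 100 = 125.5%


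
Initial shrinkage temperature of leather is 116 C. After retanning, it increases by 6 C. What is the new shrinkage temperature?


New Ts = 116 + 6 = 122 C


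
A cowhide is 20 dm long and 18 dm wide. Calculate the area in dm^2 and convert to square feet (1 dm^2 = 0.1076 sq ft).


Area = 20 x 18 = 360 dm^2
Conversion: 360 x 0.1076 = 38.74 sq ft


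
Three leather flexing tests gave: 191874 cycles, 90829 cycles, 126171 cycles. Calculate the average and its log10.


Average = (191874 + 90829 + 126171) / 3 = 136291 cycles
log10(136291) = 5.13


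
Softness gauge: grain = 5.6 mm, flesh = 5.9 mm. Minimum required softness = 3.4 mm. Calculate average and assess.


Average = (5.6 + 5.9) / 2 = 5.75 mm
Minimum = 3.4 mm
Meets requirement: Yes


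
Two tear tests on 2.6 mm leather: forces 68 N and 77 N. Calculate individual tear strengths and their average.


Tear 1 = 68 / 2.6 = 26.2 N/mm
Tear 2 = 77 / 2.6 = 29.6 N/mm
Average = (26.2 + 29.6) / 2 = 27.9 N/mm


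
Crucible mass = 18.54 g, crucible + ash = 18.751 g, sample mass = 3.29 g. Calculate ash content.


Ash mass = 0.211 g
Ash content = 6.41%

Ash mass = 18.751 - 18.54 = 0.211 g
Ash% = 0.211 / 3.29 x 100 = 6.41%


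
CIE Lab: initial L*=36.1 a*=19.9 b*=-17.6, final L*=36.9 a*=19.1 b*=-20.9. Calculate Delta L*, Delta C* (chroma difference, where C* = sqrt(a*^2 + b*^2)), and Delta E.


Delta L* = 0.8
Delta C* = 1.75
Delta E = 3.49

Delta L* = 36.9 - 36.1 = 0.8
C1* = sqrt((19.9)^2 + (-17.6)^2) = 26.566
C2* = sqrt((19.1)^2 + (-20.9)^2) = 28.313
Delta C* = 28.313 - 26.566 = 1.75
Delta E = sqrt((0.8)^2 + (-0.8)^2 + (-3.3)^2) = 3.49


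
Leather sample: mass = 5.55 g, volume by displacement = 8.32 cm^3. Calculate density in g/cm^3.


0.667 g/cm^3

Density = mass / volume
Density = 5.55 / 8.32 = 0.667 g/cm^3


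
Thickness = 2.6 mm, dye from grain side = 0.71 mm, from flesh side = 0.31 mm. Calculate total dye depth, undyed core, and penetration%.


Total dyed = 1.02 mm
Undyed core = 1.58 mm
Penetration = 39.2%

Total dyed = 0.71 + 0.31 = 1.02 mm
Undyed core = 2.6 - 1.02 = 1.58 mm
Penetration = 1.02 / 2.6 x 100 = 39.2%


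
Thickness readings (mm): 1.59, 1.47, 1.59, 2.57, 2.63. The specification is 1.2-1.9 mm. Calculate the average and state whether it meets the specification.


Average = 1.97 mm
Within specification: No

Sum = 9.85
Average = 9.85 / 5 = 1.97 mm
Specification range: 1.2 to 1.9 mm
Within spec: No


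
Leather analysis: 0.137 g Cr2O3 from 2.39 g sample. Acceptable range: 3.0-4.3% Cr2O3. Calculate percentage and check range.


Cr2O3% = 0.137 / 2.39 x 100 = 5.73%
Acceptable range: 3.0 to 4.3%
Within range: No


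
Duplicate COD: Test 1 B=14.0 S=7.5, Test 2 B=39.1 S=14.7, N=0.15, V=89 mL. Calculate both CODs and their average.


COD1 = (14.0 - 7.5) x 0.15 x 8000 / 89 = 87.6 mg/L
COD2 = (39.1 - 14.7) x 0.15 x 8000 / 89 = 329.0 mg/L
Average = (87.6 + 329.0) / 2 = 208.3 mg/L


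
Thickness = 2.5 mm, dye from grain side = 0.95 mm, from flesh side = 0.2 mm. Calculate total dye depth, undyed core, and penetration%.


Total dyed = 0.95 + 0.2 = 1.15 mm
Undyed core = 2.5 - 1.15 = 1.35 mm
Penetration = 1.15 / 2.5 x 100 = 46.0%


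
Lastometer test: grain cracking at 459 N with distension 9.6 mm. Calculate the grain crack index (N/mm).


Grain crack index = force / distension
Index = 459 / 9.6 = 47.8 N/mm


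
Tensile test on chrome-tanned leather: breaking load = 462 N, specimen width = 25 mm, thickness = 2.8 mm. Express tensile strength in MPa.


6.60 MPa

Cross-section = 25 x 2.8 = 70.0 mm^2
TS = 462 / 70.0 = 6.60 MPa
(1 N/mm^2 = 1 MPa)


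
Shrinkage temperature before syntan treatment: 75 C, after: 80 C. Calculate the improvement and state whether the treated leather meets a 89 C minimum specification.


Improvement = 80 - 75 = 5 C
Spec check: 80 C >= 89 C? No


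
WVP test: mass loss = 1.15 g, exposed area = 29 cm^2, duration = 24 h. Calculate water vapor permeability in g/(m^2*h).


16.52 g/(m^2*h)

WVP = mass_loss / (area x time) x 10000
WVP = 1.15 / (29 x 24) x 10000
WVP = 1.15 / 696 x 10000 = 16.52 g/(m^2*h)


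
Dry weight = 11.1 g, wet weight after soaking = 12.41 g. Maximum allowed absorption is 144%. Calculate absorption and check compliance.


WA = (12.41 - 11.1) / 11.1 x 100 = 11.8%
Maximum allowed: 144%
Compliant: Yes


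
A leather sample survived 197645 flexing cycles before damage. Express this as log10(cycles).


5.30

log10(197645) = 5.30


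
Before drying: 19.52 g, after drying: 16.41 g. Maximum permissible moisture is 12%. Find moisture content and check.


MC = (19.52 - 16.41) / 19.52 x 100 = 15.9%
Maximum: 12%
Acceptable: No


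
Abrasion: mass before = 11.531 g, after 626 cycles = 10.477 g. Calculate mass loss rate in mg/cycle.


Mass loss = 11.531 - 10.477 = 1.054 g
Rate = 1.054 / 626 x 1000 = 1.684 mg/cycle


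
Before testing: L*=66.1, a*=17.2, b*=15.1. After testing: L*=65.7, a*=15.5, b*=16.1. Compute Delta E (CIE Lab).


dL = 65.7 - 66.1 = -0.4
da = 15.5 - 17.2 = -1.7
db = 16.1 - 15.1 = 1.0
dE = sqrt((-0.4)^2 + (-1.7)^2 + (1.0)^2) = 2.01


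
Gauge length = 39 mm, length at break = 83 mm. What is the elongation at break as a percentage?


112.8%


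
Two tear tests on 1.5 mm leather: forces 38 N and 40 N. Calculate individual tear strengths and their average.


Tear 1 = 25.3 N/mm
Tear 2 = 26.7 N/mm
Average = 26.0 N/mm

Tear 1 = 38 / 1.5 = 25.3 N/mm
Tear 2 = 40 / 1.5 = 26.7 N/mm
Average = (25.3 + 26.7) / 2 = 26.0 N/mm


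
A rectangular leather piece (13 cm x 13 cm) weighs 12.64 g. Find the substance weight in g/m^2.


Area = 13 x 13 = 169 cm^2
SW = 12.64 / 169 x 10000 = 747.9 g/m^2


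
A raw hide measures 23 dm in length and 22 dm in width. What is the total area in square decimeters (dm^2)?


Area = length x width
Area = 23 x 22 = 506 dm^2


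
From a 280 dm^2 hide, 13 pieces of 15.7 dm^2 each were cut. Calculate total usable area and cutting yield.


Total usable = 13 x 15.7 = 204.1 dm^2
Yield = 204.1 / 280 x 100 = 72.9%


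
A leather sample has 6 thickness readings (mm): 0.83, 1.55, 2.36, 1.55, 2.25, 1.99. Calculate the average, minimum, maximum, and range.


Average = 1.76 mm
Min = 0.83 mm
Max = 2.36 mm
Range = 1.53 mm

Sum = 10.53
Average = 10.53 / 6 = 1.76 mm
Minimum = 0.83 mm
Maximum = 2.36 mm
Range = 2.36 - 0.83 = 1.53 mm


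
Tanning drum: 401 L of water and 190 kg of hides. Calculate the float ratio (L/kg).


2.1


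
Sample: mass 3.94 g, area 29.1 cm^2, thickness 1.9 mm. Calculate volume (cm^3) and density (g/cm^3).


Thickness in cm = 1.9 / 10 = 0.19 cm
Volume = 29.1 x 0.19 = 5.529 cm^3
Density = 3.94 / 5.529 = 0.713 g/cm^3


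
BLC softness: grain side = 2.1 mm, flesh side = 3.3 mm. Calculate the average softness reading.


Average = (2.1 + 3.3) / 2
Average = 2.70 mm


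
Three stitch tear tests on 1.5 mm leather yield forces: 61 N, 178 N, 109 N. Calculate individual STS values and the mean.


STS1 = 61 / 1.5 = 40.7 N/mm
STS2 = 178 / 1.5 = 118.7 N/mm
STS3 = 109 / 1.5 = 72.7 N/mm
Mean = (40.7 + 118.7 + 72.7) / 3 = 77.4 N/mm


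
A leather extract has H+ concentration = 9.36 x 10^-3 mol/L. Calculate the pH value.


pH = -log10[H+]
pH = -log10(9.36 x 10^-3) = 2.03


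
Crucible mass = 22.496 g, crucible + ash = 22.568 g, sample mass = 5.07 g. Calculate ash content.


Ash mass = 22.568 - 22.496 = 0.072 g
Ash% = 0.072 / 5.07 x 100 = 1.42%
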